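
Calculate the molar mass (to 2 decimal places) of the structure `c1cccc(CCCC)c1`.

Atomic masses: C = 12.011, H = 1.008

Molecular formula: C10H14.
M = 10×12.011 + 14×1.008 = 134.22 g/mol.

134.22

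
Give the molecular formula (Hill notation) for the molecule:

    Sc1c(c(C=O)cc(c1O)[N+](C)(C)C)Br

Heavy atoms from the SMILES: 1 Br, 10 C, 1 N, 2 O, 1 S.
Implicit hydrogens by atom environment:
  5 × C (aromatic): no H
  3 × C: 3 H each → 9
  1 × Br: no H
  1 × C (aromatic): 1 H
  1 × C: 1 H
  1 × N (charge +1): no H
  1 × O: 1 H
  1 × O: no H
  1 × S: 1 H
  Total hydrogens = 13.
Net charge +1.
Molecular formula: C10H13BrNO2S+

C10H13BrNO2S+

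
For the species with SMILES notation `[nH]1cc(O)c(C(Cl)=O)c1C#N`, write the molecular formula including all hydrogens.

C6H3ClN2O2

Heavy atoms from the SMILES: 6 C, 1 Cl, 2 N, 2 O.
Implicit hydrogens by atom environment:
  3 × C (aromatic): no H
  2 × C: no H
  1 × C (aromatic): 1 H
  1 × Cl: no H
  1 × N (aromatic): 1 H
  1 × N: no H
  1 × O: 1 H
  1 × O: no H
  Total hydrogens = 3.
Molecular formula: C6H3ClN2O2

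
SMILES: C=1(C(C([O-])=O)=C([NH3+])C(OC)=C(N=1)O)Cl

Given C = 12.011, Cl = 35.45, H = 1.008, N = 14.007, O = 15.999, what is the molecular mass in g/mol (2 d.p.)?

Molecular formula: C7H7ClN2O4.
M = 7×12.011 + 1×35.45 + 7×1.008 + 2×14.007 + 4×15.999 = 218.59 g/mol.

218.59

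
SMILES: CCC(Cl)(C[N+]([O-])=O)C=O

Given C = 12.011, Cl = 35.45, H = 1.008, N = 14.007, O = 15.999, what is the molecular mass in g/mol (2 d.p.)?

165.57

Molecular formula: C5H8ClNO3.
M = 5×12.011 + 1×35.45 + 8×1.008 + 1×14.007 + 3×15.999 = 165.57 g/mol.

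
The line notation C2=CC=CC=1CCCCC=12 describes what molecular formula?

Heavy atoms from the SMILES: 10 C.
Implicit hydrogens by atom environment:
  4 × C: 2 H each → 8
  4 × C (aromatic): 1 H each → 4
  2 × C (aromatic): no H
  Total hydrogens = 12.
Molecular formula: C10H12

C10H12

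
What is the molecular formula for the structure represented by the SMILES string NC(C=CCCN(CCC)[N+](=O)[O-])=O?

Heavy atoms from the SMILES: 8 C, 3 N, 3 O.
Implicit hydrogens by atom environment:
  4 × C: 2 H each → 8
  2 × C: 1 H each → 2
  2 × O: no H
  1 × C: 3 H
  1 × C: no H
  1 × N: 2 H
  1 × N: no H
  1 × N (charge +1): no H
  1 × O (charge -1): no H
  Total hydrogens = 15.
Molecular formula: C8H15N3O3

C8H15N3O3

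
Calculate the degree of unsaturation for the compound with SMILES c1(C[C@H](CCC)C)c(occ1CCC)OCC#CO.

5

Molecular formula from the SMILES: C16H24O3.
DoU = (2C + 2 + N − H − X)/2 = (2·16 + 2 + 0 − 24 − 0)/2 = 10/2 = 5.
(Structurally: 1 ring(s) + 4 π bond(s) = 5.)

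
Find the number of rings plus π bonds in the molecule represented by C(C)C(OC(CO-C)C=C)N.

1

Molecular formula from the SMILES: C8H17NO2.
DoU = (2C + 2 + N − H − X)/2 = (2·8 + 2 + 1 − 17 − 0)/2 = 2/2 = 1.
(Structurally: 0 ring(s) + 1 π bond(s) = 1.)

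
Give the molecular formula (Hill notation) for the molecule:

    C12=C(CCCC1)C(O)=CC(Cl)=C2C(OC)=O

C12H13ClO3

Heavy atoms from the SMILES: 12 C, 1 Cl, 3 O.
Implicit hydrogens by atom environment:
  5 × C (aromatic): no H
  4 × C: 2 H each → 8
  2 × O: no H
  1 × C: 3 H
  1 × C (aromatic): 1 H
  1 × C: no H
  1 × Cl: no H
  1 × O: 1 H
  Total hydrogens = 13.
Molecular formula: C12H13ClO3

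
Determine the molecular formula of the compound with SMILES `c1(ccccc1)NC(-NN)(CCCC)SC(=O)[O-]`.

Heavy atoms from the SMILES: 12 C, 3 N, 2 O, 1 S.
Implicit hydrogens by atom environment:
  5 × C (aromatic): 1 H each → 5
  3 × C: 2 H each → 6
  2 × C: no H
  2 × N: 1 H each → 2
  1 × C: 3 H
  1 × C (aromatic): no H
  1 × N: 2 H
  1 × O: no H
  1 × O (charge -1): no H
  1 × S: no H
  Total hydrogens = 18.
Net charge -1.
Molecular formula: C12H18N3O2S-

C12H18N3O2S-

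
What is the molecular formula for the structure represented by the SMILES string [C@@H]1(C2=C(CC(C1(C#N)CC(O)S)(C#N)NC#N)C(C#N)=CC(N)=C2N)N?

C16H16N8OS

Heavy atoms from the SMILES: 16 C, 8 N, 1 O, 1 S.
Implicit hydrogens by atom environment:
  6 × C: no H
  5 × C (aromatic): no H
  4 × N: no H
  3 × N: 2 H each → 6
  2 × C: 2 H each → 4
  2 × C: 1 H each → 2
  1 × C (aromatic): 1 H
  1 × N: 1 H
  1 × O: 1 H
  1 × S: 1 H
  Total hydrogens = 16.
Molecular formula: C16H16N8OS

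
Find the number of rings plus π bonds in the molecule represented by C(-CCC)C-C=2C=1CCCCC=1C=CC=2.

5

Molecular formula from the SMILES: C15H22.
DoU = (2C + 2 + N − H − X)/2 = (2·15 + 2 + 0 − 22 − 0)/2 = 10/2 = 5.
(Structurally: 2 ring(s) + 3 π bond(s) = 5.)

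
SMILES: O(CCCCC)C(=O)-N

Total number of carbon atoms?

The symbol for carbon appears 6 times in the SMILES.

6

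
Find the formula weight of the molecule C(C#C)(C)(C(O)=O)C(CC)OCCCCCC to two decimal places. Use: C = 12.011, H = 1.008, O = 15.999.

240.34

Molecular formula: C14H24O3.
M = 14×12.011 + 24×1.008 + 3×15.999 = 240.34 g/mol.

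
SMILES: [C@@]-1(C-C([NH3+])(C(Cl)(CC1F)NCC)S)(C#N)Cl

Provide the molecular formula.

C9H15Cl2FN3S+

Heavy atoms from the SMILES: 9 C, 2 Cl, 1 F, 3 N, 1 S.
Implicit hydrogens by atom environment:
  4 × C: no H
  3 × C: 2 H each → 6
  2 × Cl: no H
  1 × C: 3 H
  1 × C: 1 H
  1 × F: no H
  1 × N (charge +1): 3 H
  1 × N: 1 H
  1 × N: no H
  1 × S: 1 H
  Total hydrogens = 15.
Net charge +1.
Molecular formula: C9H15Cl2FN3S+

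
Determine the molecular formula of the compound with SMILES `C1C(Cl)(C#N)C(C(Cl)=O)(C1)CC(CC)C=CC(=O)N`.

C13H16Cl2N2O2

Heavy atoms from the SMILES: 13 C, 2 Cl, 2 N, 2 O.
Implicit hydrogens by atom environment:
  5 × C: no H
  4 × C: 2 H each → 8
  3 × C: 1 H each → 3
  2 × Cl: no H
  2 × O: no H
  1 × C: 3 H
  1 × N: 2 H
  1 × N: no H
  Total hydrogens = 16.
Molecular formula: C13H16Cl2N2O2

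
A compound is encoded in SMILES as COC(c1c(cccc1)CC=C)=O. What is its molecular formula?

Heavy atoms from the SMILES: 11 C, 2 O.
Implicit hydrogens by atom environment:
  4 × C (aromatic): 1 H each → 4
  2 × C: 2 H each → 4
  2 × C (aromatic): no H
  2 × O: no H
  1 × C: 3 H
  1 × C: 1 H
  1 × C: no H
  Total hydrogens = 12.
Molecular formula: C11H12O2

C11H12O2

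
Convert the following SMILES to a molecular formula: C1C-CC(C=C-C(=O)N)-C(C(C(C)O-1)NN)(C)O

C12H23N3O3

Heavy atoms from the SMILES: 12 C, 3 N, 3 O.
Implicit hydrogens by atom environment:
  5 × C: 1 H each → 5
  3 × C: 2 H each → 6
  2 × C: 3 H each → 6
  2 × C: no H
  2 × N: 2 H each → 4
  2 × O: no H
  1 × N: 1 H
  1 × O: 1 H
  Total hydrogens = 23.
Molecular formula: C12H23N3O3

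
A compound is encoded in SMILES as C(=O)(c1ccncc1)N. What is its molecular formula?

Heavy atoms from the SMILES: 6 C, 2 N, 1 O.
Implicit hydrogens by atom environment:
  4 × C (aromatic): 1 H each → 4
  1 × C (aromatic): no H
  1 × C: no H
  1 × N: 2 H
  1 × N (aromatic): no H
  1 × O: no H
  Total hydrogens = 6.
Molecular formula: C6H6N2O

C6H6N2O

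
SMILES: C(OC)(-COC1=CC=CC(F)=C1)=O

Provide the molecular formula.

C9H9FO3

Heavy atoms from the SMILES: 9 C, 1 F, 3 O.
Implicit hydrogens by atom environment:
  4 × C (aromatic): 1 H each → 4
  3 × O: no H
  2 × C (aromatic): no H
  1 × C: 3 H
  1 × C: 2 H
  1 × C: no H
  1 × F: no H
  Total hydrogens = 9.
Molecular formula: C9H9FO3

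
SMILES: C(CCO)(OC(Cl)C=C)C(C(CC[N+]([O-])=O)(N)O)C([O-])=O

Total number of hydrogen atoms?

18

Hydrogens are implicit in SMILES; fill each atom to its normal valence:
  5 × C: 2 H each → 10
  4 × C: 1 H each → 4
  3 × O: no H
  2 × C: no H
  2 × O: 1 H each → 2
  2 × O (charge -1): no H
  1 × Cl: no H
  1 × N: 2 H
  1 × N (charge +1): no H
  Total hydrogens = 18.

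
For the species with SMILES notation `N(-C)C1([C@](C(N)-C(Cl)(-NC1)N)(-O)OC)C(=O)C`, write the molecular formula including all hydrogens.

Heavy atoms from the SMILES: 9 C, 1 Cl, 4 N, 3 O.
Implicit hydrogens by atom environment:
  4 × C: no H
  3 × C: 3 H each → 9
  2 × N: 2 H each → 4
  2 × N: 1 H each → 2
  2 × O: no H
  1 × C: 2 H
  1 × C: 1 H
  1 × Cl: no H
  1 × O: 1 H
  Total hydrogens = 19.
Molecular formula: C9H19ClN4O3

C9H19ClN4O3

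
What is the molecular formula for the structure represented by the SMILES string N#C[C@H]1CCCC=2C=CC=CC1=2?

C11H11N

Heavy atoms from the SMILES: 11 C, 1 N.
Implicit hydrogens by atom environment:
  4 × C (aromatic): 1 H each → 4
  3 × C: 2 H each → 6
  2 × C (aromatic): no H
  1 × C: 1 H
  1 × C: no H
  1 × N: no H
  Total hydrogens = 11.
Molecular formula: C11H11N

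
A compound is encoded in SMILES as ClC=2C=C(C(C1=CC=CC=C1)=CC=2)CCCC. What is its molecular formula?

Heavy atoms from the SMILES: 16 C, 1 Cl.
Implicit hydrogens by atom environment:
  8 × C (aromatic): 1 H each → 8
  4 × C (aromatic): no H
  3 × C: 2 H each → 6
  1 × C: 3 H
  1 × Cl: no H
  Total hydrogens = 17.
Molecular formula: C16H17Cl

C16H17Cl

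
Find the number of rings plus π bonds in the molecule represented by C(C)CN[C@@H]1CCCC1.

Molecular formula from the SMILES: C8H17N.
DoU = (2C + 2 + N − H − X)/2 = (2·8 + 2 + 1 − 17 − 0)/2 = 2/2 = 1.
(Structurally: 1 ring(s) + 0 π bond(s) = 1.)

1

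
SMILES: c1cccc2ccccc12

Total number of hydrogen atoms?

Hydrogens are implicit in SMILES; fill each atom to its normal valence:
  8 × C (aromatic): 1 H each → 8
  2 × C (aromatic): no H
  Total hydrogens = 8.

8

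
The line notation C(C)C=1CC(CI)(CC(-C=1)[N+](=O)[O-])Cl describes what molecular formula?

Heavy atoms from the SMILES: 9 C, 1 Cl, 1 I, 1 N, 2 O.
Implicit hydrogens by atom environment:
  4 × C: 2 H each → 8
  2 × C: 1 H each → 2
  2 × C: no H
  1 × C: 3 H
  1 × Cl: no H
  1 × I: no H
  1 × N (charge +1): no H
  1 × O: no H
  1 × O (charge -1): no H
  Total hydrogens = 13.
Molecular formula: C9H13ClINO2

C9H13ClINO2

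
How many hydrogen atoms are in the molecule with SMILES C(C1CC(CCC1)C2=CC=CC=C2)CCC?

24

Hydrogens are implicit in SMILES; fill each atom to its normal valence:
  7 × C: 2 H each → 14
  5 × C (aromatic): 1 H each → 5
  2 × C: 1 H each → 2
  1 × C: 3 H
  1 × C (aromatic): no H
  Total hydrogens = 24.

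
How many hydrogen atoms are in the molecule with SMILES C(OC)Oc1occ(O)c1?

8

Hydrogens are implicit in SMILES; fill each atom to its normal valence:
  2 × C (aromatic): 1 H each → 2
  2 × C (aromatic): no H
  2 × O: no H
  1 × C: 3 H
  1 × C: 2 H
  1 × O: 1 H
  1 × O (aromatic): no H
  Total hydrogens = 8.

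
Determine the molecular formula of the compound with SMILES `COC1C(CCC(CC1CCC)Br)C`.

Heavy atoms from the SMILES: 1 Br, 12 C, 1 O.
Implicit hydrogens by atom environment:
  5 × C: 2 H each → 10
  4 × C: 1 H each → 4
  3 × C: 3 H each → 9
  1 × Br: no H
  1 × O: no H
  Total hydrogens = 23.
Molecular formula: C12H23BrO

C12H23BrO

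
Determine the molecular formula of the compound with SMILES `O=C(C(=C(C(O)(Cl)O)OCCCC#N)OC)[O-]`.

Heavy atoms from the SMILES: 9 C, 1 Cl, 1 N, 6 O.
Implicit hydrogens by atom environment:
  5 × C: no H
  3 × C: 2 H each → 6
  3 × O: no H
  2 × O: 1 H each → 2
  1 × C: 3 H
  1 × Cl: no H
  1 × N: no H
  1 × O (charge -1): no H
  Total hydrogens = 11.
Net charge -1.
Molecular formula: C9H11ClNO6-

C9H11ClNO6-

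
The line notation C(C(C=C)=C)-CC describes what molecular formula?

Heavy atoms from the SMILES: 7 C.
Implicit hydrogens by atom environment:
  4 × C: 2 H each → 8
  1 × C: 3 H
  1 × C: 1 H
  1 × C: no H
  Total hydrogens = 12.
Molecular formula: C7H12

C7H12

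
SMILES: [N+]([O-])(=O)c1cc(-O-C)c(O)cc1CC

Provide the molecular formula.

C9H11NO4

Heavy atoms from the SMILES: 9 C, 1 N, 4 O.
Implicit hydrogens by atom environment:
  4 × C (aromatic): no H
  2 × C: 3 H each → 6
  2 × C (aromatic): 1 H each → 2
  2 × O: no H
  1 × C: 2 H
  1 × N (charge +1): no H
  1 × O: 1 H
  1 × O (charge -1): no H
  Total hydrogens = 11.
Molecular formula: C9H11NO4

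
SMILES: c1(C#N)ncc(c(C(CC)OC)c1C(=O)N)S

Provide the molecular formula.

C11H13N3O2S

Heavy atoms from the SMILES: 11 C, 3 N, 2 O, 1 S.
Implicit hydrogens by atom environment:
  4 × C (aromatic): no H
  2 × C: 3 H each → 6
  2 × C: no H
  2 × O: no H
  1 × C: 2 H
  1 × C (aromatic): 1 H
  1 × C: 1 H
  1 × N: 2 H
  1 × N (aromatic): no H
  1 × N: no H
  1 × S: 1 H
  Total hydrogens = 13.
Molecular formula: C11H13N3O2S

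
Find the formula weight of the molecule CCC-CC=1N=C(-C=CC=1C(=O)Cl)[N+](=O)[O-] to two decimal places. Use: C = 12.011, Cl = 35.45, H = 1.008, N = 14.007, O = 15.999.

Molecular formula: C10H11ClN2O3.
M = 10×12.011 + 1×35.45 + 11×1.008 + 2×14.007 + 3×15.999 = 242.66 g/mol.

242.66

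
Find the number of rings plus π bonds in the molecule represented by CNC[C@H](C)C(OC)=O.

1

Molecular formula from the SMILES: C6H13NO2.
DoU = (2C + 2 + N − H − X)/2 = (2·6 + 2 + 1 − 13 − 0)/2 = 2/2 = 1.
(Structurally: 0 ring(s) + 1 π bond(s) = 1.)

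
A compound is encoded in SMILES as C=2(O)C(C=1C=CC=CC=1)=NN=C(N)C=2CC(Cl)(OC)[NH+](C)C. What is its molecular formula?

C15H20ClN4O2+

Heavy atoms from the SMILES: 15 C, 1 Cl, 4 N, 2 O.
Implicit hydrogens by atom environment:
  5 × C (aromatic): 1 H each → 5
  5 × C (aromatic): no H
  3 × C: 3 H each → 9
  2 × N (aromatic): no H
  1 × C: 2 H
  1 × C: no H
  1 × Cl: no H
  1 × N: 2 H
  1 × N (charge +1): 1 H
  1 × O: 1 H
  1 × O: no H
  Total hydrogens = 20.
Net charge +1.
Molecular formula: C15H20ClN4O2+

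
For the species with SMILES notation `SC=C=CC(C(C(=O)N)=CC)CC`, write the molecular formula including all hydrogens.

C10H15NOS

Heavy atoms from the SMILES: 10 C, 1 N, 1 O, 1 S.
Implicit hydrogens by atom environment:
  4 × C: 1 H each → 4
  3 × C: no H
  2 × C: 3 H each → 6
  1 × C: 2 H
  1 × N: 2 H
  1 × O: no H
  1 × S: 1 H
  Total hydrogens = 15.
Molecular formula: C10H15NOS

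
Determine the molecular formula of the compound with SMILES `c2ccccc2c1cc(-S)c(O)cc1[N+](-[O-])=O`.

Heavy atoms from the SMILES: 12 C, 1 N, 3 O, 1 S.
Implicit hydrogens by atom environment:
  7 × C (aromatic): 1 H each → 7
  5 × C (aromatic): no H
  1 × N (charge +1): no H
  1 × O: 1 H
  1 × O: no H
  1 × O (charge -1): no H
  1 × S: 1 H
  Total hydrogens = 9.
Molecular formula: C12H9NO3S

C12H9NO3S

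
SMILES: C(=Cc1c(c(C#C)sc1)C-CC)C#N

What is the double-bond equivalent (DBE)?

Molecular formula from the SMILES: C12H11NS.
DoU = (2C + 2 + N − H − X)/2 = (2·12 + 2 + 1 − 11 − 0)/2 = 16/2 = 8.
(Structurally: 1 ring(s) + 7 π bond(s) = 8.)

8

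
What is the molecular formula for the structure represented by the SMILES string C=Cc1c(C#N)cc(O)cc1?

C9H7NO

Heavy atoms from the SMILES: 9 C, 1 N, 1 O.
Implicit hydrogens by atom environment:
  3 × C (aromatic): 1 H each → 3
  3 × C (aromatic): no H
  1 × C: 2 H
  1 × C: 1 H
  1 × C: no H
  1 × N: no H
  1 × O: 1 H
  Total hydrogens = 7.
Molecular formula: C9H7NO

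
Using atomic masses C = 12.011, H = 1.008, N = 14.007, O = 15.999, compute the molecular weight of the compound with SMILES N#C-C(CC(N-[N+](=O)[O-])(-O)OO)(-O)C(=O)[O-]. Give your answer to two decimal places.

Molecular formula: C5H6N3O8-.
M = 5×12.011 + 6×1.008 + 3×14.007 + 8×15.999 = 236.12 g/mol.

236.12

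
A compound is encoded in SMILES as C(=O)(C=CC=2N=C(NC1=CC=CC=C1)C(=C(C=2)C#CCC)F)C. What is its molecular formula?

C19H17FN2O

Heavy atoms from the SMILES: 19 C, 1 F, 2 N, 1 O.
Implicit hydrogens by atom environment:
  6 × C (aromatic): 1 H each → 6
  5 × C (aromatic): no H
  3 × C: no H
  2 × C: 3 H each → 6
  2 × C: 1 H each → 2
  1 × C: 2 H
  1 × F: no H
  1 × N: 1 H
  1 × N (aromatic): no H
  1 × O: no H
  Total hydrogens = 17.
Molecular formula: C19H17FN2O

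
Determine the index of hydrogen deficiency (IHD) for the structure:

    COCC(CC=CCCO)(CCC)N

Molecular formula from the SMILES: C11H23NO2.
DoU = (2C + 2 + N − H − X)/2 = (2·11 + 2 + 1 − 23 − 0)/2 = 2/2 = 1.
(Structurally: 0 ring(s) + 1 π bond(s) = 1.)

1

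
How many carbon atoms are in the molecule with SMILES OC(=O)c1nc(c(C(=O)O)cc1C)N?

The symbol for carbon appears 8 times in the SMILES. Lowercase c denotes aromatic carbon and counts toward C.

8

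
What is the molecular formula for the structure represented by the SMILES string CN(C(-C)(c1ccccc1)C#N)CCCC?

C14H20N2

Heavy atoms from the SMILES: 14 C, 2 N.
Implicit hydrogens by atom environment:
  5 × C (aromatic): 1 H each → 5
  3 × C: 3 H each → 9
  3 × C: 2 H each → 6
  2 × C: no H
  2 × N: no H
  1 × C (aromatic): no H
  Total hydrogens = 20.
Molecular formula: C14H20N2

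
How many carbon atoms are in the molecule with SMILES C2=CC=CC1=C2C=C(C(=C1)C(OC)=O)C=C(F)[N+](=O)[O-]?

The symbol for carbon appears 14 times in the SMILES.

14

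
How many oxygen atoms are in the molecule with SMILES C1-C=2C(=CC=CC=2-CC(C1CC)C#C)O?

1

The symbol for oxygen appears 1 time in the SMILES.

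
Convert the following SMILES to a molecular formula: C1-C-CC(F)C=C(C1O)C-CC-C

C11H19FO

Heavy atoms from the SMILES: 11 C, 1 F, 1 O.
Implicit hydrogens by atom environment:
  6 × C: 2 H each → 12
  3 × C: 1 H each → 3
  1 × C: 3 H
  1 × C: no H
  1 × F: no H
  1 × O: 1 H
  Total hydrogens = 19.
Molecular formula: C11H19FO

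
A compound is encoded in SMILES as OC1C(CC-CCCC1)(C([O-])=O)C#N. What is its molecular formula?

Heavy atoms from the SMILES: 10 C, 1 N, 3 O.
Implicit hydrogens by atom environment:
  6 × C: 2 H each → 12
  3 × C: no H
  1 × C: 1 H
  1 × N: no H
  1 × O: 1 H
  1 × O: no H
  1 × O (charge -1): no H
  Total hydrogens = 14.
Net charge -1.
Molecular formula: C10H14NO3-

C10H14NO3-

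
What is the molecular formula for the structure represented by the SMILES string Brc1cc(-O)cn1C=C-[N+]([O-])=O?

Heavy atoms from the SMILES: 1 Br, 6 C, 2 N, 3 O.
Implicit hydrogens by atom environment:
  2 × C (aromatic): 1 H each → 2
  2 × C: 1 H each → 2
  2 × C (aromatic): no H
  1 × Br: no H
  1 × N (aromatic): no H
  1 × N (charge +1): no H
  1 × O: 1 H
  1 × O: no H
  1 × O (charge -1): no H
  Total hydrogens = 5.
Molecular formula: C6H5BrN2O3

C6H5BrN2O3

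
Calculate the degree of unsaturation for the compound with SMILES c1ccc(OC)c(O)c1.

4

Molecular formula from the SMILES: C7H8O2.
DoU = (2C + 2 + N − H − X)/2 = (2·7 + 2 + 0 − 8 − 0)/2 = 8/2 = 4.
(Structurally: 1 ring(s) + 3 π bond(s) = 4.)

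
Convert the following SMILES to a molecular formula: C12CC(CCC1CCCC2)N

C10H19N

Heavy atoms from the SMILES: 10 C, 1 N.
Implicit hydrogens by atom environment:
  7 × C: 2 H each → 14
  3 × C: 1 H each → 3
  1 × N: 2 H
  Total hydrogens = 19.
Molecular formula: C10H19N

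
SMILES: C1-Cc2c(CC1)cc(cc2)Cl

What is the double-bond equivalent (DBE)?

5

Molecular formula from the SMILES: C10H11Cl.
DoU = (2C + 2 + N − H − X)/2 = (2·10 + 2 + 0 − 11 − 1)/2 = 10/2 = 5.
(Structurally: 2 ring(s) + 3 π bond(s) = 5.)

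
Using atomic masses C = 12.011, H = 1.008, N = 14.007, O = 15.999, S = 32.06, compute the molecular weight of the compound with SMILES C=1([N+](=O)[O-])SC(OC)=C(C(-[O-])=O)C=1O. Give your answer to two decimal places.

218.16

Molecular formula: C6H4NO6S-.
M = 6×12.011 + 4×1.008 + 1×14.007 + 6×15.999 + 1×32.06 = 218.16 g/mol.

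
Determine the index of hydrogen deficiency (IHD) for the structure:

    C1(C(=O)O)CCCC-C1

Molecular formula from the SMILES: C7H12O2.
DoU = (2C + 2 + N − H − X)/2 = (2·7 + 2 + 0 − 12 − 0)/2 = 4/2 = 2.
(Structurally: 1 ring(s) + 1 π bond(s) = 2.)

2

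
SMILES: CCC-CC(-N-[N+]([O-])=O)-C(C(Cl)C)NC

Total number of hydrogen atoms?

Hydrogens are implicit in SMILES; fill each atom to its normal valence:
  3 × C: 3 H each → 9
  3 × C: 2 H each → 6
  3 × C: 1 H each → 3
  2 × N: 1 H each → 2
  1 × Cl: no H
  1 × N (charge +1): no H
  1 × O: no H
  1 × O (charge -1): no H
  Total hydrogens = 20.

20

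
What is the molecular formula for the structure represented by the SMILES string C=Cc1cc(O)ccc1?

Heavy atoms from the SMILES: 8 C, 1 O.
Implicit hydrogens by atom environment:
  4 × C (aromatic): 1 H each → 4
  2 × C (aromatic): no H
  1 × C: 2 H
  1 × C: 1 H
  1 × O: 1 H
  Total hydrogens = 8.
Molecular formula: C8H8O

C8H8O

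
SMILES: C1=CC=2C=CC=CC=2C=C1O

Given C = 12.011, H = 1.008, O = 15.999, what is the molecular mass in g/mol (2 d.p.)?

Molecular formula: C10H8O.
M = 10×12.011 + 8×1.008 + 1×15.999 = 144.17 g/mol.

144.17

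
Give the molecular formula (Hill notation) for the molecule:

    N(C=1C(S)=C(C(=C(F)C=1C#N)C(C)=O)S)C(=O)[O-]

C10H6FN2O3S2-

Heavy atoms from the SMILES: 10 C, 1 F, 2 N, 3 O, 2 S.
Implicit hydrogens by atom environment:
  6 × C (aromatic): no H
  3 × C: no H
  2 × O: no H
  2 × S: 1 H each → 2
  1 × C: 3 H
  1 × F: no H
  1 × N: 1 H
  1 × N: no H
  1 × O (charge -1): no H
  Total hydrogens = 6.
Net charge -1.
Molecular formula: C10H6FN2O3S2-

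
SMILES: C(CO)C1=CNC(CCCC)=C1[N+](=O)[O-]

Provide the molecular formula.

C10H16N2O3

Heavy atoms from the SMILES: 10 C, 2 N, 3 O.
Implicit hydrogens by atom environment:
  5 × C: 2 H each → 10
  3 × C (aromatic): no H
  1 × C: 3 H
  1 × C (aromatic): 1 H
  1 × N (aromatic): 1 H
  1 × N (charge +1): no H
  1 × O: 1 H
  1 × O: no H
  1 × O (charge -1): no H
  Total hydrogens = 16.
Molecular formula: C10H16N2O3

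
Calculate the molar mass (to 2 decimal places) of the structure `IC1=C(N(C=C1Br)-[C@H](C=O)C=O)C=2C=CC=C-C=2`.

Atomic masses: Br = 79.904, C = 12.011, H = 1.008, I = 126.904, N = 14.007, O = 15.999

Molecular formula: C13H9BrINO2.
M = 1×79.904 + 13×12.011 + 9×1.008 + 1×126.904 + 1×14.007 + 2×15.999 = 418.03 g/mol.

418.03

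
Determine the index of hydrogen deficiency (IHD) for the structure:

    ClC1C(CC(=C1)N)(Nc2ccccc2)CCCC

Molecular formula from the SMILES: C15H21ClN2.
DoU = (2C + 2 + N − H − X)/2 = (2·15 + 2 + 2 − 21 − 1)/2 = 12/2 = 6.
(Structurally: 2 ring(s) + 4 π bond(s) = 6.)

6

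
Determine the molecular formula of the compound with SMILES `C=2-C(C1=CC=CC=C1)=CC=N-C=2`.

Heavy atoms from the SMILES: 11 C, 1 N.
Implicit hydrogens by atom environment:
  9 × C (aromatic): 1 H each → 9
  2 × C (aromatic): no H
  1 × N (aromatic): no H
  Total hydrogens = 9.
Molecular formula: C11H9N

C11H9N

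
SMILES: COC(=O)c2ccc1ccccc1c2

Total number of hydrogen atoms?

10

Hydrogens are implicit in SMILES; fill each atom to its normal valence:
  7 × C (aromatic): 1 H each → 7
  3 × C (aromatic): no H
  2 × O: no H
  1 × C: 3 H
  1 × C: no H
  Total hydrogens = 10.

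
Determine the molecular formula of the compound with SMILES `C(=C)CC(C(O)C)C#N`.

C7H11NO

Heavy atoms from the SMILES: 7 C, 1 N, 1 O.
Implicit hydrogens by atom environment:
  3 × C: 1 H each → 3
  2 × C: 2 H each → 4
  1 × C: 3 H
  1 × C: no H
  1 × N: no H
  1 × O: 1 H
  Total hydrogens = 11.
Molecular formula: C7H11NO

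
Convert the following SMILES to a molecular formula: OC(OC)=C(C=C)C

C6H10O2

Heavy atoms from the SMILES: 6 C, 2 O.
Implicit hydrogens by atom environment:
  2 × C: 3 H each → 6
  2 × C: no H
  1 × C: 2 H
  1 × C: 1 H
  1 × O: 1 H
  1 × O: no H
  Total hydrogens = 10.
Molecular formula: C6H10O2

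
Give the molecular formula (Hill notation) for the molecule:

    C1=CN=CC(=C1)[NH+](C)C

C7H11N2+

Heavy atoms from the SMILES: 7 C, 2 N.
Implicit hydrogens by atom environment:
  4 × C (aromatic): 1 H each → 4
  2 × C: 3 H each → 6
  1 × C (aromatic): no H
  1 × N (charge +1): 1 H
  1 × N (aromatic): no H
  Total hydrogens = 11.
Net charge +1.
Molecular formula: C7H11N2+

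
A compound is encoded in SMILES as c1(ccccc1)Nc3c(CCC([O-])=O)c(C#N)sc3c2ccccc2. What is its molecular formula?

Heavy atoms from the SMILES: 20 C, 2 N, 2 O, 1 S.
Implicit hydrogens by atom environment:
  10 × C (aromatic): 1 H each → 10
  6 × C (aromatic): no H
  2 × C: 2 H each → 4
  2 × C: no H
  1 × N: 1 H
  1 × N: no H
  1 × O: no H
  1 × O (charge -1): no H
  1 × S (aromatic): no H
  Total hydrogens = 15.
Net charge -1.
Molecular formula: C20H15N2O2S-

C20H15N2O2S-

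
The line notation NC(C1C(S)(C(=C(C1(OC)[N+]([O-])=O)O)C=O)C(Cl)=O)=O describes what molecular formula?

C9H9ClN2O7S

Heavy atoms from the SMILES: 9 C, 1 Cl, 2 N, 7 O, 1 S.
Implicit hydrogens by atom environment:
  6 × C: no H
  5 × O: no H
  2 × C: 1 H each → 2
  1 × C: 3 H
  1 × Cl: no H
  1 × N: 2 H
  1 × N (charge +1): no H
  1 × O: 1 H
  1 × O (charge -1): no H
  1 × S: 1 H
  Total hydrogens = 9.
Molecular formula: C9H9ClN2O7S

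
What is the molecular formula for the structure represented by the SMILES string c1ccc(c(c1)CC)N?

Heavy atoms from the SMILES: 8 C, 1 N.
Implicit hydrogens by atom environment:
  4 × C (aromatic): 1 H each → 4
  2 × C (aromatic): no H
  1 × C: 3 H
  1 × C: 2 H
  1 × N: 2 H
  Total hydrogens = 11.
Molecular formula: C8H11N

C8H11N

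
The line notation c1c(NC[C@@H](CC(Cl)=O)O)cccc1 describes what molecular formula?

C10H12ClNO2

Heavy atoms from the SMILES: 10 C, 1 Cl, 1 N, 2 O.
Implicit hydrogens by atom environment:
  5 × C (aromatic): 1 H each → 5
  2 × C: 2 H each → 4
  1 × C: 1 H
  1 × C: no H
  1 × C (aromatic): no H
  1 × Cl: no H
  1 × N: 1 H
  1 × O: 1 H
  1 × O: no H
  Total hydrogens = 12.
Molecular formula: C10H12ClNO2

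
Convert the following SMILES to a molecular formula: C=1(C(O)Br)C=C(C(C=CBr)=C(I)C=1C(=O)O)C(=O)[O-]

C11H6Br2IO5-

Heavy atoms from the SMILES: 2 Br, 11 C, 1 I, 5 O.
Implicit hydrogens by atom environment:
  5 × C (aromatic): no H
  3 × C: 1 H each → 3
  2 × Br: no H
  2 × C: no H
  2 × O: 1 H each → 2
  2 × O: no H
  1 × C (aromatic): 1 H
  1 × I: no H
  1 × O (charge -1): no H
  Total hydrogens = 6.
Net charge -1.
Molecular formula: C11H6Br2IO5-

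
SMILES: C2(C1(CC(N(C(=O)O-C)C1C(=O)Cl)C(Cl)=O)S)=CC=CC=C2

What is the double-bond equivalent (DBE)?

Molecular formula from the SMILES: C14H13Cl2NO4S.
DoU = (2C + 2 + N − H − X)/2 = (2·14 + 2 + 1 − 13 − 2)/2 = 16/2 = 8.
(Structurally: 2 ring(s) + 6 π bond(s) = 8.)

8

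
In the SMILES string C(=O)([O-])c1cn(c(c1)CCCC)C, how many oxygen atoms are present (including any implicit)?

The symbol for oxygen appears 2 times in the SMILES.

2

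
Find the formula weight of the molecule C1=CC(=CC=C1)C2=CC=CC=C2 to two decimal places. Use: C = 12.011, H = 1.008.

154.21

Molecular formula: C12H10.
M = 12×12.011 + 10×1.008 = 154.21 g/mol.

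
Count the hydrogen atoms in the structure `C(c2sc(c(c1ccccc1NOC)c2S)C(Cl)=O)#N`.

Hydrogens are implicit in SMILES; fill each atom to its normal valence:
  6 × C (aromatic): no H
  4 × C (aromatic): 1 H each → 4
  2 × C: no H
  2 × O: no H
  1 × C: 3 H
  1 × Cl: no H
  1 × N: 1 H
  1 × N: no H
  1 × S: 1 H
  1 × S (aromatic): no H
  Total hydrogens = 9.

9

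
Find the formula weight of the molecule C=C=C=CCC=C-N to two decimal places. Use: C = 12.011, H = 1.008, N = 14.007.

Molecular formula: C7H9N.
M = 7×12.011 + 9×1.008 + 1×14.007 = 107.16 g/mol.

107.16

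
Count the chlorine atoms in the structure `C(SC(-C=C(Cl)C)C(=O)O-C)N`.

The symbol for chlorine appears 1 time in the SMILES.

1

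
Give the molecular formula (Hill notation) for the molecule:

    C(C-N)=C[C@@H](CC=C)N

C7H14N2

Heavy atoms from the SMILES: 7 C, 2 N.
Implicit hydrogens by atom environment:
  4 × C: 1 H each → 4
  3 × C: 2 H each → 6
  2 × N: 2 H each → 4
  Total hydrogens = 14.
Molecular formula: C7H14N2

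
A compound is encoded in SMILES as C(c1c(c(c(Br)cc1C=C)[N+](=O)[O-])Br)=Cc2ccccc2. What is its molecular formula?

Heavy atoms from the SMILES: 2 Br, 16 C, 1 N, 2 O.
Implicit hydrogens by atom environment:
  6 × C (aromatic): 1 H each → 6
  6 × C (aromatic): no H
  3 × C: 1 H each → 3
  2 × Br: no H
  1 × C: 2 H
  1 × N (charge +1): no H
  1 × O: no H
  1 × O (charge -1): no H
  Total hydrogens = 11.
Molecular formula: C16H11Br2NO2

C16H11Br2NO2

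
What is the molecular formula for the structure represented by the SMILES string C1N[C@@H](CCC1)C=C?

C7H13N

Heavy atoms from the SMILES: 7 C, 1 N.
Implicit hydrogens by atom environment:
  5 × C: 2 H each → 10
  2 × C: 1 H each → 2
  1 × N: 1 H
  Total hydrogens = 13.
Molecular formula: C7H13N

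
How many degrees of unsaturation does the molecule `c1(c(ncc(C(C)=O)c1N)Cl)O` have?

Molecular formula from the SMILES: C7H7ClN2O2.
DoU = (2C + 2 + N − H − X)/2 = (2·7 + 2 + 2 − 7 − 1)/2 = 10/2 = 5.
(Structurally: 1 ring(s) + 4 π bond(s) = 5.)

5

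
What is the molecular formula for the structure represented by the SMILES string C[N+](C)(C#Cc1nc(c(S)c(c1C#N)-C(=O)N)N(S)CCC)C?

C15H20N5OS2+

Heavy atoms from the SMILES: 15 C, 5 N, 1 O, 2 S.
Implicit hydrogens by atom environment:
  5 × C (aromatic): no H
  4 × C: 3 H each → 12
  4 × C: no H
  2 × C: 2 H each → 4
  2 × N: no H
  2 × S: 1 H each → 2
  1 × N: 2 H
  1 × N (aromatic): no H
  1 × N (charge +1): no H
  1 × O: no H
  Total hydrogens = 20.
Net charge +1.
Molecular formula: C15H20N5OS2+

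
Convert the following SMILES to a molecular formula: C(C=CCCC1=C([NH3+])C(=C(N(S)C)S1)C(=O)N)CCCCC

Heavy atoms from the SMILES: 16 C, 3 N, 1 O, 2 S.
Implicit hydrogens by atom environment:
  7 × C: 2 H each → 14
  4 × C (aromatic): no H
  2 × C: 3 H each → 6
  2 × C: 1 H each → 2
  1 × C: no H
  1 × N (charge +1): 3 H
  1 × N: 2 H
  1 × N: no H
  1 × O: no H
  1 × S: 1 H
  1 × S (aromatic): no H
  Total hydrogens = 28.
Net charge +1.
Molecular formula: C16H28N3OS2+

C16H28N3OS2+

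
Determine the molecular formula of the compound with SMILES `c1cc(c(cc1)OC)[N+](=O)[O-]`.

Heavy atoms from the SMILES: 7 C, 1 N, 3 O.
Implicit hydrogens by atom environment:
  4 × C (aromatic): 1 H each → 4
  2 × C (aromatic): no H
  2 × O: no H
  1 × C: 3 H
  1 × N (charge +1): no H
  1 × O (charge -1): no H
  Total hydrogens = 7.
Molecular formula: C7H7NO3

C7H7NO3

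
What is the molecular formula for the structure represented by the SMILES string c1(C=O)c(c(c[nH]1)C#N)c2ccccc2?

C12H8N2O

Heavy atoms from the SMILES: 12 C, 2 N, 1 O.
Implicit hydrogens by atom environment:
  6 × C (aromatic): 1 H each → 6
  4 × C (aromatic): no H
  1 × C: 1 H
  1 × C: no H
  1 × N (aromatic): 1 H
  1 × N: no H
  1 × O: no H
  Total hydrogens = 8.
Molecular formula: C12H8N2O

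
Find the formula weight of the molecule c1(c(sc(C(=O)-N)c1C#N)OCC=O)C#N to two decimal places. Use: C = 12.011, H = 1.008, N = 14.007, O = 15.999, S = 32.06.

235.22

Molecular formula: C9H5N3O3S.
M = 9×12.011 + 5×1.008 + 3×14.007 + 3×15.999 + 1×32.06 = 235.22 g/mol.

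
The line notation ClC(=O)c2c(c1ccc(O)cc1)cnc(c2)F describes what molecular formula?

C12H7ClFNO2

Heavy atoms from the SMILES: 12 C, 1 Cl, 1 F, 1 N, 2 O.
Implicit hydrogens by atom environment:
  6 × C (aromatic): 1 H each → 6
  5 × C (aromatic): no H
  1 × C: no H
  1 × Cl: no H
  1 × F: no H
  1 × N (aromatic): no H
  1 × O: 1 H
  1 × O: no H
  Total hydrogens = 7.
Molecular formula: C12H7ClFNO2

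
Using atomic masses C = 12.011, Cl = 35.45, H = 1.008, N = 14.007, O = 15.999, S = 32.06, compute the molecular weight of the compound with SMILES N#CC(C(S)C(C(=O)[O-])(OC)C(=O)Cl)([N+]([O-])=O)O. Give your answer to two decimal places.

Molecular formula: C7H6ClN2O7S-.
M = 7×12.011 + 1×35.45 + 6×1.008 + 2×14.007 + 7×15.999 + 1×32.06 = 297.64 g/mol.

297.64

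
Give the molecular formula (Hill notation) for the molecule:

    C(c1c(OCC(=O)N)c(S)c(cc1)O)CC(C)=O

Heavy atoms from the SMILES: 12 C, 1 N, 4 O, 1 S.
Implicit hydrogens by atom environment:
  4 × C (aromatic): no H
  3 × C: 2 H each → 6
  3 × O: no H
  2 × C (aromatic): 1 H each → 2
  2 × C: no H
  1 × C: 3 H
  1 × N: 2 H
  1 × O: 1 H
  1 × S: 1 H
  Total hydrogens = 15.
Molecular formula: C12H15NO4S

C12H15NO4S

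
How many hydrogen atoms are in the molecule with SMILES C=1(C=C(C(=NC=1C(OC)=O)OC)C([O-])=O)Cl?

7

Hydrogens are implicit in SMILES; fill each atom to its normal valence:
  4 × C (aromatic): no H
  4 × O: no H
  2 × C: 3 H each → 6
  2 × C: no H
  1 × C (aromatic): 1 H
  1 × Cl: no H
  1 × N (aromatic): no H
  1 × O (charge -1): no H
  Total hydrogens = 7.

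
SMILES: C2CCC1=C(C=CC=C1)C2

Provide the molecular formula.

C10H12

Heavy atoms from the SMILES: 10 C.
Implicit hydrogens by atom environment:
  4 × C: 2 H each → 8
  4 × C (aromatic): 1 H each → 4
  2 × C (aromatic): no H
  Total hydrogens = 12.
Molecular formula: C10H12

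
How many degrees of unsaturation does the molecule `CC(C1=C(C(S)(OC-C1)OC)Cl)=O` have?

3

Molecular formula from the SMILES: C8H11ClO3S.
DoU = (2C + 2 + N − H − X)/2 = (2·8 + 2 + 0 − 11 − 1)/2 = 6/2 = 3.
(Structurally: 1 ring(s) + 2 π bond(s) = 3.)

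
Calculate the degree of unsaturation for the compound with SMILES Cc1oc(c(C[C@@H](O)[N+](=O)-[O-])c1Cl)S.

Molecular formula from the SMILES: C7H8ClNO4S.
DoU = (2C + 2 + N − H − X)/2 = (2·7 + 2 + 1 − 8 − 1)/2 = 8/2 = 4.
(Structurally: 1 ring(s) + 3 π bond(s) = 4.)

4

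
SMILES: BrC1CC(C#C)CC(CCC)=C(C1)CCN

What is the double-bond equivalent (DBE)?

4

Molecular formula from the SMILES: C14H22BrN.
DoU = (2C + 2 + N − H − X)/2 = (2·14 + 2 + 1 − 22 − 1)/2 = 8/2 = 4.
(Structurally: 1 ring(s) + 3 π bond(s) = 4.)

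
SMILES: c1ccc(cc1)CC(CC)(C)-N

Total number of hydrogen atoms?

17

Hydrogens are implicit in SMILES; fill each atom to its normal valence:
  5 × C (aromatic): 1 H each → 5
  2 × C: 3 H each → 6
  2 × C: 2 H each → 4
  1 × C: no H
  1 × C (aromatic): no H
  1 × N: 2 H
  Total hydrogens = 17.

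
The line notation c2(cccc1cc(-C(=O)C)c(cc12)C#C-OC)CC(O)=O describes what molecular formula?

Heavy atoms from the SMILES: 17 C, 4 O.
Implicit hydrogens by atom environment:
  5 × C (aromatic): 1 H each → 5
  5 × C (aromatic): no H
  4 × C: no H
  3 × O: no H
  2 × C: 3 H each → 6
  1 × C: 2 H
  1 × O: 1 H
  Total hydrogens = 14.
Molecular formula: C17H14O4

C17H14O4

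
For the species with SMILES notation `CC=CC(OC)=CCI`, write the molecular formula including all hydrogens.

Heavy atoms from the SMILES: 7 C, 1 I, 1 O.
Implicit hydrogens by atom environment:
  3 × C: 1 H each → 3
  2 × C: 3 H each → 6
  1 × C: 2 H
  1 × C: no H
  1 × I: no H
  1 × O: no H
  Total hydrogens = 11.
Molecular formula: C7H11IO

C7H11IO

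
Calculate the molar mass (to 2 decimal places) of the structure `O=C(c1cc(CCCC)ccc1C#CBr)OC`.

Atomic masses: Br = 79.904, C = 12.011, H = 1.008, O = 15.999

Molecular formula: C14H15BrO2.
M = 1×79.904 + 14×12.011 + 15×1.008 + 2×15.999 = 295.18 g/mol.

295.18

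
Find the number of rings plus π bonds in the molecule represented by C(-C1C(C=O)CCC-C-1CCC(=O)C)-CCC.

3

Molecular formula from the SMILES: C15H26O2.
DoU = (2C + 2 + N − H − X)/2 = (2·15 + 2 + 0 − 26 − 0)/2 = 6/2 = 3.
(Structurally: 1 ring(s) + 2 π bond(s) = 3.)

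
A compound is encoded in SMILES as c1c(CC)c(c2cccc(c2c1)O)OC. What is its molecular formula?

Heavy atoms from the SMILES: 13 C, 2 O.
Implicit hydrogens by atom environment:
  5 × C (aromatic): 1 H each → 5
  5 × C (aromatic): no H
  2 × C: 3 H each → 6
  1 × C: 2 H
  1 × O: 1 H
  1 × O: no H
  Total hydrogens = 14.
Molecular formula: C13H14O2

C13H14O2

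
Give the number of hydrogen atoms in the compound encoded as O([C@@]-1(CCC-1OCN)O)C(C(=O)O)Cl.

12

Hydrogens are implicit in SMILES; fill each atom to its normal valence:
  3 × C: 2 H each → 6
  3 × O: no H
  2 × C: 1 H each → 2
  2 × C: no H
  2 × O: 1 H each → 2
  1 × Cl: no H
  1 × N: 2 H
  Total hydrogens = 12.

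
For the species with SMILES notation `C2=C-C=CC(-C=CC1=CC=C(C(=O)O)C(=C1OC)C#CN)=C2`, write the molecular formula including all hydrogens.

Heavy atoms from the SMILES: 18 C, 1 N, 3 O.
Implicit hydrogens by atom environment:
  7 × C (aromatic): 1 H each → 7
  5 × C (aromatic): no H
  3 × C: no H
  2 × C: 1 H each → 2
  2 × O: no H
  1 × C: 3 H
  1 × N: 2 H
  1 × O: 1 H
  Total hydrogens = 15.
Molecular formula: C18H15NO3

C18H15NO3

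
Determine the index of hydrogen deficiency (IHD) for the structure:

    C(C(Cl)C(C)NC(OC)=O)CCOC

Molecular formula from the SMILES: C9H18ClNO3.
DoU = (2C + 2 + N − H − X)/2 = (2·9 + 2 + 1 − 18 − 1)/2 = 2/2 = 1.
(Structurally: 0 ring(s) + 1 π bond(s) = 1.)

1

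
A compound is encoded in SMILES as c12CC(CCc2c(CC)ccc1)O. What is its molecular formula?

Heavy atoms from the SMILES: 12 C, 1 O.
Implicit hydrogens by atom environment:
  4 × C: 2 H each → 8
  3 × C (aromatic): 1 H each → 3
  3 × C (aromatic): no H
  1 × C: 3 H
  1 × C: 1 H
  1 × O: 1 H
  Total hydrogens = 16.
Molecular formula: C12H16O

C12H16O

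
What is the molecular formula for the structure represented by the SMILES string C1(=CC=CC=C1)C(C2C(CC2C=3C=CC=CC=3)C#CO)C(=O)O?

C20H18O3

Heavy atoms from the SMILES: 20 C, 3 O.
Implicit hydrogens by atom environment:
  10 × C (aromatic): 1 H each → 10
  4 × C: 1 H each → 4
  3 × C: no H
  2 × C (aromatic): no H
  2 × O: 1 H each → 2
  1 × C: 2 H
  1 × O: no H
  Total hydrogens = 18.
Molecular formula: C20H18O3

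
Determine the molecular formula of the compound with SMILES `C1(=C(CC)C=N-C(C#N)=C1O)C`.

Heavy atoms from the SMILES: 9 C, 2 N, 1 O.
Implicit hydrogens by atom environment:
  4 × C (aromatic): no H
  2 × C: 3 H each → 6
  1 × C: 2 H
  1 × C (aromatic): 1 H
  1 × C: no H
  1 × N (aromatic): no H
  1 × N: no H
  1 × O: 1 H
  Total hydrogens = 10.
Molecular formula: C9H10N2O

C9H10N2O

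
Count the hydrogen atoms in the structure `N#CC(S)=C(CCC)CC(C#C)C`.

15

Hydrogens are implicit in SMILES; fill each atom to its normal valence:
  4 × C: no H
  3 × C: 2 H each → 6
  2 × C: 3 H each → 6
  2 × C: 1 H each → 2
  1 × N: no H
  1 × S: 1 H
  Total hydrogens = 15.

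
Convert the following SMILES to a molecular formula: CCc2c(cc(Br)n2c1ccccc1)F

Heavy atoms from the SMILES: 1 Br, 12 C, 1 F, 1 N.
Implicit hydrogens by atom environment:
  6 × C (aromatic): 1 H each → 6
  4 × C (aromatic): no H
  1 × Br: no H
  1 × C: 3 H
  1 × C: 2 H
  1 × F: no H
  1 × N (aromatic): no H
  Total hydrogens = 11.
Molecular formula: C12H11BrFN

C12H11BrFN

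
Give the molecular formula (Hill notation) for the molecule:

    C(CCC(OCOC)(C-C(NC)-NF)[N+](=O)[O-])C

Heavy atoms from the SMILES: 10 C, 1 F, 3 N, 4 O.
Implicit hydrogens by atom environment:
  5 × C: 2 H each → 10
  3 × C: 3 H each → 9
  3 × O: no H
  2 × N: 1 H each → 2
  1 × C: 1 H
  1 × C: no H
  1 × F: no H
  1 × N (charge +1): no H
  1 × O (charge -1): no H
  Total hydrogens = 22.
Molecular formula: C10H22FN3O4

C10H22FN3O4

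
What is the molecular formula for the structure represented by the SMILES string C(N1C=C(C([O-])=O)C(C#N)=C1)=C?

C8H5N2O2-

Heavy atoms from the SMILES: 8 C, 2 N, 2 O.
Implicit hydrogens by atom environment:
  2 × C (aromatic): 1 H each → 2
  2 × C (aromatic): no H
  2 × C: no H
  1 × C: 2 H
  1 × C: 1 H
  1 × N (aromatic): no H
  1 × N: no H
  1 × O: no H
  1 × O (charge -1): no H
  Total hydrogens = 5.
Net charge -1.
Molecular formula: C8H5N2O2-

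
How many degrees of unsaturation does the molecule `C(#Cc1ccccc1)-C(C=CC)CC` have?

7

Molecular formula from the SMILES: C14H16.
DoU = (2C + 2 + N − H − X)/2 = (2·14 + 2 + 0 − 16 − 0)/2 = 14/2 = 7.
(Structurally: 1 ring(s) + 6 π bond(s) = 7.)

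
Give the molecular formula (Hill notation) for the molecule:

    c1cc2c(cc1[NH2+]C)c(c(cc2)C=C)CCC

Heavy atoms from the SMILES: 16 C, 1 N.
Implicit hydrogens by atom environment:
  5 × C (aromatic): 1 H each → 5
  5 × C (aromatic): no H
  3 × C: 2 H each → 6
  2 × C: 3 H each → 6
  1 × C: 1 H
  1 × N (charge +1): 2 H
  Total hydrogens = 20.
Net charge +1.
Molecular formula: C16H20N+

C16H20N+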